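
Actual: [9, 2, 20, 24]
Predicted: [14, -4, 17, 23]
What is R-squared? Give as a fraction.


Mean(y) = 55/4. SS_res = 71. SS_tot = 1219/4. R^2 = 1 - 71/(1219/4) = 935/1219.

935/1219


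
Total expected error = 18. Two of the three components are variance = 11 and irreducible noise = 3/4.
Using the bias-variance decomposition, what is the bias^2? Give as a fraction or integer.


Total error = bias^2 + variance + irreducible noise. So bias^2 = 18 - 11 - 3/4 = 25/4.

25/4


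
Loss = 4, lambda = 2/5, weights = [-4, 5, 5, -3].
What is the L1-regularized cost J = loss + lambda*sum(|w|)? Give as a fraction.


L1 norm = sum(|w|) = 17. J = 4 + 2/5 * 17 = 54/5.

54/5


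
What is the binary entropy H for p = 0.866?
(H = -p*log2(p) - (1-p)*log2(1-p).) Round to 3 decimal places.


H = -0.866*log2(0.866) - 0.134*log2(0.134) = 0.568.

0.568


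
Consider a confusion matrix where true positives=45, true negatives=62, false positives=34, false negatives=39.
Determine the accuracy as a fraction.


Accuracy = (TP + TN) / (TP + TN + FP + FN) = (45 + 62) / 180 = 107/180.

107/180


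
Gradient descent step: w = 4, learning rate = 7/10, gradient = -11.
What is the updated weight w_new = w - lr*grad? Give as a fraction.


w_new = 4 - 7/10 * -11 = 4 - -77/10 = 117/10.

117/10


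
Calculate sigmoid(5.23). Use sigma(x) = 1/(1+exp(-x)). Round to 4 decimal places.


sigma(5.23) = 1/(1+e^(-5.23)) = 1/(1+0.005354) = 1/1.005354 = 0.9947.

0.9947


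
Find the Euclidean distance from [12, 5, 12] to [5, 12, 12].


d = sqrt(sum of squared differences). (12-5)^2=49, (5-12)^2=49, (12-12)^2=0. Sum = 98.

sqrt(98)


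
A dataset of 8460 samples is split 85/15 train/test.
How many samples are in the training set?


Test set = 8460 * 15% = 1269. Training set = 8460 - 1269 = 7191.

7191


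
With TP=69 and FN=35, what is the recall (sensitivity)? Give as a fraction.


Recall = TP / (TP + FN) = 69 / 104 = 69/104.

69/104


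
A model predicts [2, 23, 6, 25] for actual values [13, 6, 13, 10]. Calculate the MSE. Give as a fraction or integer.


MSE = (1/4) * ((13-2)^2=121 + (6-23)^2=289 + (13-6)^2=49 + (10-25)^2=225). Sum = 684. MSE = 171.

171


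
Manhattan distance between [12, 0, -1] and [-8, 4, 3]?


d = sum of absolute differences: |12--8|=20 + |0-4|=4 + |-1-3|=4 = 28.

28


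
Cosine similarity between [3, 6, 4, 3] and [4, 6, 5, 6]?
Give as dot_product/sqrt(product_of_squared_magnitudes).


dot = 86. |a|^2 = 70, |b|^2 = 113. cos = 86/sqrt(7910).

86/sqrt(7910)


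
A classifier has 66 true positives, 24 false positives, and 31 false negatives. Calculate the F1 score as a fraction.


Precision = 66/90 = 11/15. Recall = 66/97 = 66/97. F1 = 2*P*R/(P+R) = 12/17.

12/17


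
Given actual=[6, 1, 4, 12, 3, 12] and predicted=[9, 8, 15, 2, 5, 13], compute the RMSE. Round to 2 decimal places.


MSE = 47.3333. RMSE = sqrt(47.3333) = 6.88.

6.88


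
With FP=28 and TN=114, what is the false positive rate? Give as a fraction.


FPR = FP / (FP + TN) = 28 / 142 = 14/71.

14/71


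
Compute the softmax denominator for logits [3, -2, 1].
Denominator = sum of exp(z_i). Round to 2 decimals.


Denom = e^3=20.0855 + e^-2=0.1353 + e^1=2.7183. Sum = 22.9391, which rounds to 22.94.

22.94


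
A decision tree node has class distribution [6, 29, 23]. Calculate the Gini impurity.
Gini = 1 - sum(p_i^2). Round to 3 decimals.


Total = 58. Proportions: 6/58, 29/58, 23/58. sum(p_i^2) = 0.4180. Gini = 1 - 0.4180 = 0.5820, which rounds to 0.582.

0.582


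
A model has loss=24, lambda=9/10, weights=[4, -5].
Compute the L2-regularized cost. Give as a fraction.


L2 sq norm = sum(w^2) = 41. J = 24 + 9/10 * 41 = 609/10.

609/10


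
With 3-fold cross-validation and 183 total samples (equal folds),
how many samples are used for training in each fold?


Each validation fold has 183/3 = 61 samples. Training set = 183 - 61 = 122.

122


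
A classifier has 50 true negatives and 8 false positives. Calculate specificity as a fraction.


Specificity = TN / (TN + FP) = 50 / 58 = 25/29.

25/29


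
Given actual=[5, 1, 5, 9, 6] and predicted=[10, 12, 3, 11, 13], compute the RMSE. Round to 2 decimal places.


MSE = 40.6000. RMSE = sqrt(40.6000) = 6.37.

6.37


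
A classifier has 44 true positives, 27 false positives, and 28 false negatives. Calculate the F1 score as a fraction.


Precision = 44/71 = 44/71. Recall = 44/72 = 11/18. F1 = 2*P*R/(P+R) = 8/13.

8/13


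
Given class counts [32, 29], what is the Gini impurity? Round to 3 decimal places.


Total = 61. Proportions: 32/61, 29/61. sum(p_i^2) = 0.5012. Gini = 1 - 0.5012 = 0.4988, which rounds to 0.499.

0.499


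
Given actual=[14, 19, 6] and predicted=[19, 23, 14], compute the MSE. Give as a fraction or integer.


MSE = (1/3) * ((14-19)^2=25 + (19-23)^2=16 + (6-14)^2=64). Sum = 105. MSE = 35.

35


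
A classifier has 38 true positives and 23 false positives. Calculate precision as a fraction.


Precision = TP / (TP + FP) = 38 / 61 = 38/61.

38/61


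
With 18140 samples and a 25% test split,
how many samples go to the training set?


Test set = 18140 * 25% = 4535. Training set = 18140 - 4535 = 13605.

13605


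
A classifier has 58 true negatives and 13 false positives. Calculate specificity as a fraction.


Specificity = TN / (TN + FP) = 58 / 71 = 58/71.

58/71


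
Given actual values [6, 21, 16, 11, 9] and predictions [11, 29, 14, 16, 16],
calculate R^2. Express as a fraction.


Mean(y) = 63/5. SS_res = 167. SS_tot = 706/5. R^2 = 1 - 167/(706/5) = -129/706.

-129/706


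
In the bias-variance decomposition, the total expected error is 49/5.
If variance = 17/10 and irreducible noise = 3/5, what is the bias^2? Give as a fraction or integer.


Total error = bias^2 + variance + irreducible noise. So bias^2 = 49/5 - 17/10 - 3/5 = 15/2.

15/2


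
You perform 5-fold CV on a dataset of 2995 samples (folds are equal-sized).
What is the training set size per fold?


Each validation fold has 2995/5 = 599 samples. Training set = 2995 - 599 = 2396.

2396


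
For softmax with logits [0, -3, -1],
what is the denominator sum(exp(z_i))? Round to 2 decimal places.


Denom = e^0=1.0000 + e^-3=0.0498 + e^-1=0.3679. Sum = 1.4177, which rounds to 1.42.

1.42


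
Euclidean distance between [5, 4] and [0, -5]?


d = sqrt(sum of squared differences). (5-0)^2=25, (4--5)^2=81. Sum = 106.

sqrt(106)


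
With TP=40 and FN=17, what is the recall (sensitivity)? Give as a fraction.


Recall = TP / (TP + FN) = 40 / 57 = 40/57.

40/57


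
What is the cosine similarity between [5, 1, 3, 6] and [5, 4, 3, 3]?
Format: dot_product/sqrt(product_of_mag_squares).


dot = 56. |a|^2 = 71, |b|^2 = 59. cos = 56/sqrt(4189).

56/sqrt(4189)


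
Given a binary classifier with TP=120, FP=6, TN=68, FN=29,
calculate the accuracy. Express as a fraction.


Accuracy = (TP + TN) / (TP + TN + FP + FN) = (120 + 68) / 223 = 188/223.

188/223


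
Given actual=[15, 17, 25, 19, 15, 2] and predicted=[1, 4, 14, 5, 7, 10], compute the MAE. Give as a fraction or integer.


MAE = (1/6) * (|15-1|=14 + |17-4|=13 + |25-14|=11 + |19-5|=14 + |15-7|=8 + |2-10|=8). Sum = 68. MAE = 34/3.

34/3


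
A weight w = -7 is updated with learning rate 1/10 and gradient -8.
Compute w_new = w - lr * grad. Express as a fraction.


w_new = -7 - 1/10 * -8 = -7 - -4/5 = -31/5.

-31/5


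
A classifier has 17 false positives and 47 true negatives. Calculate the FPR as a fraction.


FPR = FP / (FP + TN) = 17 / 64 = 17/64.

17/64


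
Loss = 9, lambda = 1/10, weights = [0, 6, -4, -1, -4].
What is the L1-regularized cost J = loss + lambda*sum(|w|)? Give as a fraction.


L1 norm = sum(|w|) = 15. J = 9 + 1/10 * 15 = 21/2.

21/2


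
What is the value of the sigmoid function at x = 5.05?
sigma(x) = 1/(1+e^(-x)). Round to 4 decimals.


sigma(5.05) = 1/(1+e^(-5.05)) = 1/(1+0.006409) = 1/1.006409 = 0.9936.

0.9936


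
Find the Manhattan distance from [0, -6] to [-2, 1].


d = sum of absolute differences: |0--2|=2 + |-6-1|=7 = 9.

9


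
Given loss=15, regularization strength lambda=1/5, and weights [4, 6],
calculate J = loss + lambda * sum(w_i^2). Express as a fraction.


L2 sq norm = sum(w^2) = 52. J = 15 + 1/5 * 52 = 127/5.

127/5


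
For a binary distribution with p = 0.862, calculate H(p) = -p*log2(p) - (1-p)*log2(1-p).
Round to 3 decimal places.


H = -0.862*log2(0.862) - 0.138*log2(0.138) = 0.579.

0.579


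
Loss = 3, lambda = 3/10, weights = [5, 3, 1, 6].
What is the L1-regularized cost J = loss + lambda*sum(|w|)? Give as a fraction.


L1 norm = sum(|w|) = 15. J = 3 + 3/10 * 15 = 15/2.

15/2


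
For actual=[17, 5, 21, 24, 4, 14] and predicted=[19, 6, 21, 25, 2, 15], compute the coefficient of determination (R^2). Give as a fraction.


Mean(y) = 85/6. SS_res = 11. SS_tot = 2033/6. R^2 = 1 - 11/(2033/6) = 1967/2033.

1967/2033


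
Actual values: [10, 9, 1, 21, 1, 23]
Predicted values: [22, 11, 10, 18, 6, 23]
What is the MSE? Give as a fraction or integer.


MSE = (1/6) * ((10-22)^2=144 + (9-11)^2=4 + (1-10)^2=81 + (21-18)^2=9 + (1-6)^2=25 + (23-23)^2=0). Sum = 263. MSE = 263/6.

263/6


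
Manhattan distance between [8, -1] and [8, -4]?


d = sum of absolute differences: |8-8|=0 + |-1--4|=3 = 3.

3


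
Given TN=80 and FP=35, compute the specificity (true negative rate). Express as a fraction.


Specificity = TN / (TN + FP) = 80 / 115 = 16/23.

16/23


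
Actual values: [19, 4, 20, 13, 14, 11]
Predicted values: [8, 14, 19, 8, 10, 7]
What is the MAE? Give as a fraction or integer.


MAE = (1/6) * (|19-8|=11 + |4-14|=10 + |20-19|=1 + |13-8|=5 + |14-10|=4 + |11-7|=4). Sum = 35. MAE = 35/6.

35/6


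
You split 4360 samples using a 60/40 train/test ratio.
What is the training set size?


Test set = 4360 * 40% = 1744. Training set = 4360 - 1744 = 2616.

2616


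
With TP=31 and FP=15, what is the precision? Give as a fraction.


Precision = TP / (TP + FP) = 31 / 46 = 31/46.

31/46


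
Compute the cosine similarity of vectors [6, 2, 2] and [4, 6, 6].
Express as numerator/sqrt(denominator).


dot = 48. |a|^2 = 44, |b|^2 = 88. cos = 48/sqrt(3872).

48/sqrt(3872)


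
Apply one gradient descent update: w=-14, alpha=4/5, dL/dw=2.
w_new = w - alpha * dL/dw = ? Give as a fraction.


w_new = -14 - 4/5 * 2 = -14 - 8/5 = -78/5.

-78/5


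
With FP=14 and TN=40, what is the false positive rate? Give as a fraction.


FPR = FP / (FP + TN) = 14 / 54 = 7/27.

7/27


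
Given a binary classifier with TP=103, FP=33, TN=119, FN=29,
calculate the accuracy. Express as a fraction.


Accuracy = (TP + TN) / (TP + TN + FP + FN) = (103 + 119) / 284 = 111/142.

111/142


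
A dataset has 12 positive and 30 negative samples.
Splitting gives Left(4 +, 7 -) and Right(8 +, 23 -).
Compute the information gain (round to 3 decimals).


H(parent) = 0.8631. H(left) = 0.9457, H(right) = 0.8238. Weighted = (11/42)*0.9457 + (31/42)*0.8238 = 0.8557. IG = 0.8631 - 0.8557 = 0.0074, which rounds to 0.007.

0.007


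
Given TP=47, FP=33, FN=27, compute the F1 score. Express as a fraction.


Precision = 47/80 = 47/80. Recall = 47/74 = 47/74. F1 = 2*P*R/(P+R) = 47/77.

47/77


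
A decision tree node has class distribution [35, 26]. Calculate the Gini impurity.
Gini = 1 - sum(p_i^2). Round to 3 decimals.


Total = 61. Proportions: 35/61, 26/61. sum(p_i^2) = 0.5109. Gini = 1 - 0.5109 = 0.4891, which rounds to 0.489.

0.489


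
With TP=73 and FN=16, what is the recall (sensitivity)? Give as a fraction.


Recall = TP / (TP + FN) = 73 / 89 = 73/89.

73/89


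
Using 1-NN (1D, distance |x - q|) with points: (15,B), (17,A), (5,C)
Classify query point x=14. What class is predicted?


Distances: |15-14|=1, |17-14|=3, |5-14|=9. 1 nearest: (15,B). Counts: {'B': 1}. Majority class: B.

B


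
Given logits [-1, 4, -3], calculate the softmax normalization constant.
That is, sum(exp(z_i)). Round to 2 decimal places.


Denom = e^-1=0.3679 + e^4=54.5982 + e^-3=0.0498. Sum = 55.0159, which rounds to 55.02.

55.02


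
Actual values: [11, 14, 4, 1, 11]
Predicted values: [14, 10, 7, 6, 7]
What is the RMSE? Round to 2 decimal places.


MSE = 15.0000. RMSE = sqrt(15.0000) = 3.87.

3.87


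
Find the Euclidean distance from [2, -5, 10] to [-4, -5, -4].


d = sqrt(sum of squared differences). (2--4)^2=36, (-5--5)^2=0, (10--4)^2=196. Sum = 232.

sqrt(232)


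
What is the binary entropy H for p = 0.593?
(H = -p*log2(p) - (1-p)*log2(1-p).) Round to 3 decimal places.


H = -0.593*log2(0.593) - 0.407*log2(0.407) = 0.975.

0.975


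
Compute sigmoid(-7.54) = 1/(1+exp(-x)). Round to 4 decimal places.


sigma(-7.54) = 1/(1+e^(7.54)) = 1/(1+1881.830025) = 1/1882.830025 = 0.0005.

0.0005


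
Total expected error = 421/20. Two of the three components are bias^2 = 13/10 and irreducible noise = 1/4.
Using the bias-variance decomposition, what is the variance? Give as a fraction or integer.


Total error = bias^2 + variance + irreducible noise. So variance = 421/20 - 13/10 - 1/4 = 39/2.

39/2


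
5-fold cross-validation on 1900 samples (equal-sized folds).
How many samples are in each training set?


Each validation fold has 1900/5 = 380 samples. Training set = 1900 - 380 = 1520.

1520


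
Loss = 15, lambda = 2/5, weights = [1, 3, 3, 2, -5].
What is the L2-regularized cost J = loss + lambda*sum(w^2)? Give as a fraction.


L2 sq norm = sum(w^2) = 48. J = 15 + 2/5 * 48 = 171/5.

171/5


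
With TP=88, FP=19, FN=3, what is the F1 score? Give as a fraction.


Precision = 88/107 = 88/107. Recall = 88/91 = 88/91. F1 = 2*P*R/(P+R) = 8/9.

8/9


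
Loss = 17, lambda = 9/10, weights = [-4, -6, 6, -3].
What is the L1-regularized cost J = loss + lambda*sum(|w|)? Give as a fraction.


L1 norm = sum(|w|) = 19. J = 17 + 9/10 * 19 = 341/10.

341/10


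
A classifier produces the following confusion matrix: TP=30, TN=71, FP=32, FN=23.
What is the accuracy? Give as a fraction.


Accuracy = (TP + TN) / (TP + TN + FP + FN) = (30 + 71) / 156 = 101/156.

101/156


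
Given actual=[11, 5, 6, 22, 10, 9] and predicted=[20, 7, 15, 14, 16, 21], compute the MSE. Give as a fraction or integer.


MSE = (1/6) * ((11-20)^2=81 + (5-7)^2=4 + (6-15)^2=81 + (22-14)^2=64 + (10-16)^2=36 + (9-21)^2=144). Sum = 410. MSE = 205/3.

205/3


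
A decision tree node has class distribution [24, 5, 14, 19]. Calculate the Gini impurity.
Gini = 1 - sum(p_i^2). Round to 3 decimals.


Total = 62. Proportions: 24/62, 5/62, 14/62, 19/62. sum(p_i^2) = 0.3012. Gini = 1 - 0.3012 = 0.6988, which rounds to 0.699.

0.699


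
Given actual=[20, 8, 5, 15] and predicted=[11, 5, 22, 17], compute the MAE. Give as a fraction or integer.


MAE = (1/4) * (|20-11|=9 + |8-5|=3 + |5-22|=17 + |15-17|=2). Sum = 31. MAE = 31/4.

31/4


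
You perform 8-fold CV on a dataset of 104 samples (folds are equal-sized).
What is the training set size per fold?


Each validation fold has 104/8 = 13 samples. Training set = 104 - 13 = 91.

91


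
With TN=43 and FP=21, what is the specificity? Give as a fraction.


Specificity = TN / (TN + FP) = 43 / 64 = 43/64.

43/64


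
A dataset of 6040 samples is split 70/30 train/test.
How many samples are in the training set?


Test set = 6040 * 30% = 1812. Training set = 6040 - 1812 = 4228.

4228


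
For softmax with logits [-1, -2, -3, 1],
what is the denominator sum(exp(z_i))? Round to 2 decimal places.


Denom = e^-1=0.3679 + e^-2=0.1353 + e^-3=0.0498 + e^1=2.7183. Sum = 3.2713, which rounds to 3.27.

3.27


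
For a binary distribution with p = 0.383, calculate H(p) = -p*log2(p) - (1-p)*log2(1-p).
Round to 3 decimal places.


H = -0.383*log2(0.383) - 0.617*log2(0.617) = 0.960.

0.960


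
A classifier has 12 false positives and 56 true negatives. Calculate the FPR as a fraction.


FPR = FP / (FP + TN) = 12 / 68 = 3/17.

3/17


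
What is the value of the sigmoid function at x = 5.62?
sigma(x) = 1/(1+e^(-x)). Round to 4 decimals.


sigma(5.62) = 1/(1+e^(-5.62)) = 1/(1+0.003625) = 1/1.003625 = 0.9964.

0.9964


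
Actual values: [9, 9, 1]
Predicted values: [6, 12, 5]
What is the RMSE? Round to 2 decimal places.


MSE = 11.3333. RMSE = sqrt(11.3333) = 3.37.

3.37


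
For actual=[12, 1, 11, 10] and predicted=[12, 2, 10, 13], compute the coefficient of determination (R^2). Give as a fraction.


Mean(y) = 17/2. SS_res = 11. SS_tot = 77. R^2 = 1 - 11/(77) = 6/7.

6/7


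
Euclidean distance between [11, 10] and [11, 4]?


d = sqrt(sum of squared differences). (11-11)^2=0, (10-4)^2=36. Sum = 36.

6


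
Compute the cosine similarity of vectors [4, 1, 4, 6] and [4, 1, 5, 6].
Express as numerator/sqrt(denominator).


dot = 73. |a|^2 = 69, |b|^2 = 78. cos = 73/sqrt(5382).

73/sqrt(5382)


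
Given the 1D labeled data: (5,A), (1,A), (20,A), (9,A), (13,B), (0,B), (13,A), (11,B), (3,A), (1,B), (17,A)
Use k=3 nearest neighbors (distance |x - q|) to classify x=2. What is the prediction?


Distances: |5-2|=3, |1-2|=1, |20-2|=18, |9-2|=7, |13-2|=11, |0-2|=2, |13-2|=11, |11-2|=9, |3-2|=1, |1-2|=1, |17-2|=15. 3 nearest: (1,A), (3,A), (1,B). Counts: {'A': 2, 'B': 1}. Majority class: A.

A


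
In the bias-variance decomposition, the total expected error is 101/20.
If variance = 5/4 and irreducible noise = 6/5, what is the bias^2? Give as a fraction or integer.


Total error = bias^2 + variance + irreducible noise. So bias^2 = 101/20 - 5/4 - 6/5 = 13/5.

13/5


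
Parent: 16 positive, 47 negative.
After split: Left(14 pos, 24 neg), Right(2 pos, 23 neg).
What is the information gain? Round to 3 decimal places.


H(parent) = 0.8175. H(left) = 0.9495, H(right) = 0.4022. Weighted = (38/63)*0.9495 + (25/63)*0.4022 = 0.7323. IG = 0.8175 - 0.7323 = 0.0852, which rounds to 0.085.

0.085


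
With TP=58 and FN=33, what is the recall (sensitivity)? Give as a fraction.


Recall = TP / (TP + FN) = 58 / 91 = 58/91.

58/91


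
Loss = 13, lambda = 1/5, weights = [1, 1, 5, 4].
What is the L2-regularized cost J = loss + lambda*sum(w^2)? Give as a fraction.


L2 sq norm = sum(w^2) = 43. J = 13 + 1/5 * 43 = 108/5.

108/5


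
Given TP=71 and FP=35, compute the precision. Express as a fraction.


Precision = TP / (TP + FP) = 71 / 106 = 71/106.

71/106


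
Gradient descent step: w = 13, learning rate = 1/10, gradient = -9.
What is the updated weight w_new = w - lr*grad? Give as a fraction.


w_new = 13 - 1/10 * -9 = 13 - -9/10 = 139/10.

139/10


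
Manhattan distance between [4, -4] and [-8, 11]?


d = sum of absolute differences: |4--8|=12 + |-4-11|=15 = 27.

27


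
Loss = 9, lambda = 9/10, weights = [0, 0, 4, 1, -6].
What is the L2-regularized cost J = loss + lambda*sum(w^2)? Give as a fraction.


L2 sq norm = sum(w^2) = 53. J = 9 + 9/10 * 53 = 567/10.

567/10


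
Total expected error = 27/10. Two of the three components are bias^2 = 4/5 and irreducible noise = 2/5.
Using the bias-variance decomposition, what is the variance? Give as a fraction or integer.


Total error = bias^2 + variance + irreducible noise. So variance = 27/10 - 4/5 - 2/5 = 3/2.

3/2


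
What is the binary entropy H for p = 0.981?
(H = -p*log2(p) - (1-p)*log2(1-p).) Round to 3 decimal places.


H = -0.981*log2(0.981) - 0.019*log2(0.019) = 0.136.

0.136


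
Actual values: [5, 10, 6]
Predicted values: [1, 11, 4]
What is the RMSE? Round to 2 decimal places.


MSE = 7.0000. RMSE = sqrt(7.0000) = 2.65.

2.65


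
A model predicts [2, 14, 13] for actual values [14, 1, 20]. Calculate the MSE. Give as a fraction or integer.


MSE = (1/3) * ((14-2)^2=144 + (1-14)^2=169 + (20-13)^2=49). Sum = 362. MSE = 362/3.

362/3


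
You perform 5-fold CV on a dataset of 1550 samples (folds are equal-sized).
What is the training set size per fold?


Each validation fold has 1550/5 = 310 samples. Training set = 1550 - 310 = 1240.

1240


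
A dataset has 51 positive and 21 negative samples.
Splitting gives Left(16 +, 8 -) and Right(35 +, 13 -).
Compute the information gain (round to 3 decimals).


H(parent) = 0.8709. H(left) = 0.9183, H(right) = 0.8427. Weighted = (24/72)*0.9183 + (48/72)*0.8427 = 0.8679. IG = 0.8709 - 0.8679 = 0.0030, which rounds to 0.003.

0.003


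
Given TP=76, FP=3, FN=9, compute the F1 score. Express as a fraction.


Precision = 76/79 = 76/79. Recall = 76/85 = 76/85. F1 = 2*P*R/(P+R) = 38/41.

38/41


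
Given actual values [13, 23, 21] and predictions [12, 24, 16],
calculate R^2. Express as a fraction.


Mean(y) = 19. SS_res = 27. SS_tot = 56. R^2 = 1 - 27/(56) = 29/56.

29/56


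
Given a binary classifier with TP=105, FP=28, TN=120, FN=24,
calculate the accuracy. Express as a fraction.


Accuracy = (TP + TN) / (TP + TN + FP + FN) = (105 + 120) / 277 = 225/277.

225/277


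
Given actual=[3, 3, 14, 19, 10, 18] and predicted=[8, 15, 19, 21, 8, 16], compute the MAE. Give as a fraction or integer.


MAE = (1/6) * (|3-8|=5 + |3-15|=12 + |14-19|=5 + |19-21|=2 + |10-8|=2 + |18-16|=2). Sum = 28. MAE = 14/3.

14/3


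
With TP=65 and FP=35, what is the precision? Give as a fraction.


Precision = TP / (TP + FP) = 65 / 100 = 13/20.

13/20


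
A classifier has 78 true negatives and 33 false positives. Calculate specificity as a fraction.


Specificity = TN / (TN + FP) = 78 / 111 = 26/37.

26/37


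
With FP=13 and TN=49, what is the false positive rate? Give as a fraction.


FPR = FP / (FP + TN) = 13 / 62 = 13/62.

13/62


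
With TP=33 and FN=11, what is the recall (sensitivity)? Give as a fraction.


Recall = TP / (TP + FN) = 33 / 44 = 3/4.

3/4


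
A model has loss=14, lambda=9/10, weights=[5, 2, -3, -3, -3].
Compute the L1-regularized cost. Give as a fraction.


L1 norm = sum(|w|) = 16. J = 14 + 9/10 * 16 = 142/5.

142/5


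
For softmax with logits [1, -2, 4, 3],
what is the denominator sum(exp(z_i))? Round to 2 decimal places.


Denom = e^1=2.7183 + e^-2=0.1353 + e^4=54.5982 + e^3=20.0855. Sum = 77.5373, which rounds to 77.54.

77.54


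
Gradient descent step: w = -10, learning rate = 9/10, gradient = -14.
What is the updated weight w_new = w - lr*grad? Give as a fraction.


w_new = -10 - 9/10 * -14 = -10 - -63/5 = 13/5.

13/5


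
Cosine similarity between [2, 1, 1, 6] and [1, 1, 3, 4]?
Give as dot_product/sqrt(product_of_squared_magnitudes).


dot = 30. |a|^2 = 42, |b|^2 = 27. cos = 30/sqrt(1134).

30/sqrt(1134)


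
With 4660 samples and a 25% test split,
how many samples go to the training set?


Test set = 4660 * 25% = 1165. Training set = 4660 - 1165 = 3495.

3495


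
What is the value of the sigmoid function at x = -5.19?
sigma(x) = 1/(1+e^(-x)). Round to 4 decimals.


sigma(-5.19) = 1/(1+e^(5.19)) = 1/(1+179.468553) = 1/180.468553 = 0.0055.

0.0055


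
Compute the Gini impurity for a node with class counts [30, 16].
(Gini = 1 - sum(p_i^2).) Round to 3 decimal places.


Total = 46. Proportions: 30/46, 16/46. sum(p_i^2) = 0.5463. Gini = 1 - 0.5463 = 0.4537, which rounds to 0.454.

0.454


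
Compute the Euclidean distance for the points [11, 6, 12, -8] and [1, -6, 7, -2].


d = sqrt(sum of squared differences). (11-1)^2=100, (6--6)^2=144, (12-7)^2=25, (-8--2)^2=36. Sum = 305.

sqrt(305)


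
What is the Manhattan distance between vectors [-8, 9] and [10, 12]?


d = sum of absolute differences: |-8-10|=18 + |9-12|=3 = 21.

21


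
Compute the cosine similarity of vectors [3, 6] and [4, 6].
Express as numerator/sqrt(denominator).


dot = 48. |a|^2 = 45, |b|^2 = 52. cos = 48/sqrt(2340).

48/sqrt(2340)


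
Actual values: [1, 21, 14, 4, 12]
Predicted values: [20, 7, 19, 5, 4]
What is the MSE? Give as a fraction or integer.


MSE = (1/5) * ((1-20)^2=361 + (21-7)^2=196 + (14-19)^2=25 + (4-5)^2=1 + (12-4)^2=64). Sum = 647. MSE = 647/5.

647/5


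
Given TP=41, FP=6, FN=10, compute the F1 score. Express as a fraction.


Precision = 41/47 = 41/47. Recall = 41/51 = 41/51. F1 = 2*P*R/(P+R) = 41/49.

41/49


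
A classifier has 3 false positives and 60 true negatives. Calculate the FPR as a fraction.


FPR = FP / (FP + TN) = 3 / 63 = 1/21.

1/21


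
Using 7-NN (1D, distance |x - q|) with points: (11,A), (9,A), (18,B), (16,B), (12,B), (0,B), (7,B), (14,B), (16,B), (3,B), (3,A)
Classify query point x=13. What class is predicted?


Distances: |11-13|=2, |9-13|=4, |18-13|=5, |16-13|=3, |12-13|=1, |0-13|=13, |7-13|=6, |14-13|=1, |16-13|=3, |3-13|=10, |3-13|=10. 7 nearest: (12,B), (14,B), (11,A), (16,B), (16,B), (9,A), (18,B). Counts: {'B': 5, 'A': 2}. Majority class: B.

B


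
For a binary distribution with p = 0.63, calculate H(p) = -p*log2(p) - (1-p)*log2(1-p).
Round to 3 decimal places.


H = -0.63*log2(0.63) - 0.37*log2(0.37) = 0.951.

0.951


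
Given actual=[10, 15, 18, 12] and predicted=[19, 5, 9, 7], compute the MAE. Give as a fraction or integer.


MAE = (1/4) * (|10-19|=9 + |15-5|=10 + |18-9|=9 + |12-7|=5). Sum = 33. MAE = 33/4.

33/4


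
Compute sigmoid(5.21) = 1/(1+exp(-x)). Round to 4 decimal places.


sigma(5.21) = 1/(1+e^(-5.21)) = 1/(1+0.005462) = 1/1.005462 = 0.9946.

0.9946


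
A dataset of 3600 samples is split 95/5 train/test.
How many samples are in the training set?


Test set = 3600 * 5% = 180. Training set = 3600 - 180 = 3420.

3420


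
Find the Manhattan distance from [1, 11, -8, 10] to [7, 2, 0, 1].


d = sum of absolute differences: |1-7|=6 + |11-2|=9 + |-8-0|=8 + |10-1|=9 = 32.

32


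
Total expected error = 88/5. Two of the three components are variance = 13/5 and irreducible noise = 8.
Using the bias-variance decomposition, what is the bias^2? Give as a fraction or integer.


Total error = bias^2 + variance + irreducible noise. So bias^2 = 88/5 - 13/5 - 8 = 7.

7


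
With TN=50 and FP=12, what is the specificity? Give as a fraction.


Specificity = TN / (TN + FP) = 50 / 62 = 25/31.

25/31


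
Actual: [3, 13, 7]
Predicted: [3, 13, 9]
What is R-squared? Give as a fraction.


Mean(y) = 23/3. SS_res = 4. SS_tot = 152/3. R^2 = 1 - 4/(152/3) = 35/38.

35/38


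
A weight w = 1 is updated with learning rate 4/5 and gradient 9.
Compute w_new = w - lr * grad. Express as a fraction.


w_new = 1 - 4/5 * 9 = 1 - 36/5 = -31/5.

-31/5


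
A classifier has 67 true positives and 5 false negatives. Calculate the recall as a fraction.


Recall = TP / (TP + FN) = 67 / 72 = 67/72.

67/72


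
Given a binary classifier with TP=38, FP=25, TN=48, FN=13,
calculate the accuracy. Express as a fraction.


Accuracy = (TP + TN) / (TP + TN + FP + FN) = (38 + 48) / 124 = 43/62.

43/62


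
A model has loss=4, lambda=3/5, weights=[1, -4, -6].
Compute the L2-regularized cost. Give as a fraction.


L2 sq norm = sum(w^2) = 53. J = 4 + 3/5 * 53 = 179/5.

179/5


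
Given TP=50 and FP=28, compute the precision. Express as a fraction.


Precision = TP / (TP + FP) = 50 / 78 = 25/39.

25/39


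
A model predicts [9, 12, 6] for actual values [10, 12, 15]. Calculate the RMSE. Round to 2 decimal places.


MSE = 27.3333. RMSE = sqrt(27.3333) = 5.23.

5.23


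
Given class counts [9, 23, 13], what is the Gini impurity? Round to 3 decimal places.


Total = 45. Proportions: 9/45, 23/45, 13/45. sum(p_i^2) = 0.3847. Gini = 1 - 0.3847 = 0.6153, which rounds to 0.615.

0.615


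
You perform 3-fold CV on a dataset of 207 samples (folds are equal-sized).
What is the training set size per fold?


Each validation fold has 207/3 = 69 samples. Training set = 207 - 69 = 138.

138


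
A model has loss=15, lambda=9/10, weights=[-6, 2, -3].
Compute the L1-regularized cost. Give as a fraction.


L1 norm = sum(|w|) = 11. J = 15 + 9/10 * 11 = 249/10.

249/10


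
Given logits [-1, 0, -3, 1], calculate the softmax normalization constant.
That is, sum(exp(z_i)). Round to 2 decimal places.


Denom = e^-1=0.3679 + e^0=1.0000 + e^-3=0.0498 + e^1=2.7183. Sum = 4.1360, which rounds to 4.14.

4.14


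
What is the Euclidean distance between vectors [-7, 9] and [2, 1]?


d = sqrt(sum of squared differences). (-7-2)^2=81, (9-1)^2=64. Sum = 145.

sqrt(145)


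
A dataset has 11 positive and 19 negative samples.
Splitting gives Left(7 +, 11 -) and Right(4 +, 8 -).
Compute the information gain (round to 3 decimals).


H(parent) = 0.9481. H(left) = 0.9641, H(right) = 0.9183. Weighted = (18/30)*0.9641 + (12/30)*0.9183 = 0.9458. IG = 0.9481 - 0.9458 = 0.0023, which rounds to 0.002.

0.002


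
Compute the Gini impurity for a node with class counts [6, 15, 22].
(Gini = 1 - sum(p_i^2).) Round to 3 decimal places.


Total = 43. Proportions: 6/43, 15/43, 22/43. sum(p_i^2) = 0.4029. Gini = 1 - 0.4029 = 0.5971, which rounds to 0.597.

0.597


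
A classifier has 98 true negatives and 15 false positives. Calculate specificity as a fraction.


Specificity = TN / (TN + FP) = 98 / 113 = 98/113.

98/113


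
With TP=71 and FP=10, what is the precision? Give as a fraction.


Precision = TP / (TP + FP) = 71 / 81 = 71/81.

71/81


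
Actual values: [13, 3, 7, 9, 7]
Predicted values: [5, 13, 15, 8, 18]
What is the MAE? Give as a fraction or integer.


MAE = (1/5) * (|13-5|=8 + |3-13|=10 + |7-15|=8 + |9-8|=1 + |7-18|=11). Sum = 38. MAE = 38/5.

38/5


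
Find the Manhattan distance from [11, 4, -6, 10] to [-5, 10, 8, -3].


d = sum of absolute differences: |11--5|=16 + |4-10|=6 + |-6-8|=14 + |10--3|=13 = 49.

49


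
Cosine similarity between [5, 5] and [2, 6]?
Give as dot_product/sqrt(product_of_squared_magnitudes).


dot = 40. |a|^2 = 50, |b|^2 = 40. cos = 40/sqrt(2000).

40/sqrt(2000)


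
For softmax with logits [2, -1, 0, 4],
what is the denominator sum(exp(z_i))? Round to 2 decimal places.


Denom = e^2=7.3891 + e^-1=0.3679 + e^0=1.0000 + e^4=54.5982. Sum = 63.3552, which rounds to 63.36.

63.36


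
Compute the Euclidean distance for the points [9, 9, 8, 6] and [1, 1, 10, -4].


d = sqrt(sum of squared differences). (9-1)^2=64, (9-1)^2=64, (8-10)^2=4, (6--4)^2=100. Sum = 232.

sqrt(232)


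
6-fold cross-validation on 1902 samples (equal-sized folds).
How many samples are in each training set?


Each validation fold has 1902/6 = 317 samples. Training set = 1902 - 317 = 1585.

1585


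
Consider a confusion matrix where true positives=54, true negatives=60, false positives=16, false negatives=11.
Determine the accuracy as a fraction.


Accuracy = (TP + TN) / (TP + TN + FP + FN) = (54 + 60) / 141 = 38/47.

38/47


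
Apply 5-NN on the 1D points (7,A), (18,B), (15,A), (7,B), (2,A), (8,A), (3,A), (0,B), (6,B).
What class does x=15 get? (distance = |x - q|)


Distances: |7-15|=8, |18-15|=3, |15-15|=0, |7-15|=8, |2-15|=13, |8-15|=7, |3-15|=12, |0-15|=15, |6-15|=9. 5 nearest: (15,A), (18,B), (8,A), (7,A), (7,B). Counts: {'A': 3, 'B': 2}. Majority class: A.

A


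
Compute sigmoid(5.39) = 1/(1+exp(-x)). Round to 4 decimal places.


sigma(5.39) = 1/(1+e^(-5.39)) = 1/(1+0.004562) = 1/1.004562 = 0.9955.

0.9955


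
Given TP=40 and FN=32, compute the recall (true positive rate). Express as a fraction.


Recall = TP / (TP + FN) = 40 / 72 = 5/9.

5/9


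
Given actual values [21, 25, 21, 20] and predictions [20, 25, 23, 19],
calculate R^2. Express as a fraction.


Mean(y) = 87/4. SS_res = 6. SS_tot = 59/4. R^2 = 1 - 6/(59/4) = 35/59.

35/59


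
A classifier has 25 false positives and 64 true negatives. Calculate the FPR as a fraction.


FPR = FP / (FP + TN) = 25 / 89 = 25/89.

25/89


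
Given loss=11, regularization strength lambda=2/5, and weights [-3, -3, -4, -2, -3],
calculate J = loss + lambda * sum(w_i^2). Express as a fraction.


L2 sq norm = sum(w^2) = 47. J = 11 + 2/5 * 47 = 149/5.

149/5


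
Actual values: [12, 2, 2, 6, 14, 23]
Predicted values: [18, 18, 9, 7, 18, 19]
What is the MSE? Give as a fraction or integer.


MSE = (1/6) * ((12-18)^2=36 + (2-18)^2=256 + (2-9)^2=49 + (6-7)^2=1 + (14-18)^2=16 + (23-19)^2=16). Sum = 374. MSE = 187/3.

187/3


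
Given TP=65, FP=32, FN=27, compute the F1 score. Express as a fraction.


Precision = 65/97 = 65/97. Recall = 65/92 = 65/92. F1 = 2*P*R/(P+R) = 130/189.

130/189


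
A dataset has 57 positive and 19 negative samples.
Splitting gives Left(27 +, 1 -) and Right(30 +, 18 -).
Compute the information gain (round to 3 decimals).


H(parent) = 0.8113. H(left) = 0.2223, H(right) = 0.9544. Weighted = (28/76)*0.2223 + (48/76)*0.9544 = 0.6847. IG = 0.8113 - 0.6847 = 0.1266, which rounds to 0.127.

0.127


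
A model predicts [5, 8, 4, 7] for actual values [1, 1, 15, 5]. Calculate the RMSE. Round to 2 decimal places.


MSE = 47.5000. RMSE = sqrt(47.5000) = 6.89.

6.89


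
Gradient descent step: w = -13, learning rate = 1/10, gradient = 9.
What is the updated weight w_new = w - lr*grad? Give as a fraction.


w_new = -13 - 1/10 * 9 = -13 - 9/10 = -139/10.

-139/10


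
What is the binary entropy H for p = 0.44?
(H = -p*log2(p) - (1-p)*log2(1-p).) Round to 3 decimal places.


H = -0.44*log2(0.44) - 0.56*log2(0.56) = 0.990.

0.990


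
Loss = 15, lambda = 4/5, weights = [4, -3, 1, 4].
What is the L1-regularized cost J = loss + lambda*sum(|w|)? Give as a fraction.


L1 norm = sum(|w|) = 12. J = 15 + 4/5 * 12 = 123/5.

123/5


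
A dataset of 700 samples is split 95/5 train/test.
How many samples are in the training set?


Test set = 700 * 5% = 35. Training set = 700 - 35 = 665.

665


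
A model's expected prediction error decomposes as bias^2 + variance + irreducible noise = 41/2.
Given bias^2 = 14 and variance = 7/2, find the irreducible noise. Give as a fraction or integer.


Total error = bias^2 + variance + irreducible noise. So irreducible noise = 41/2 - 14 - 7/2 = 3.

3


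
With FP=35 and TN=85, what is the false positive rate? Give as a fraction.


FPR = FP / (FP + TN) = 35 / 120 = 7/24.

7/24


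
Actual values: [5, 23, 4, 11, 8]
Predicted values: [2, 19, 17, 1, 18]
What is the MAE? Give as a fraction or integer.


MAE = (1/5) * (|5-2|=3 + |23-19|=4 + |4-17|=13 + |11-1|=10 + |8-18|=10). Sum = 40. MAE = 8.

8


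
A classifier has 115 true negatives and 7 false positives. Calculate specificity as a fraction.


Specificity = TN / (TN + FP) = 115 / 122 = 115/122.

115/122


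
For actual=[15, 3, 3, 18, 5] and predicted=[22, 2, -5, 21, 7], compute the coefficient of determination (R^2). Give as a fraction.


Mean(y) = 44/5. SS_res = 127. SS_tot = 1024/5. R^2 = 1 - 127/(1024/5) = 389/1024.

389/1024


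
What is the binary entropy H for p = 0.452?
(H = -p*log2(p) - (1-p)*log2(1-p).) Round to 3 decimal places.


H = -0.452*log2(0.452) - 0.548*log2(0.548) = 0.993.

0.993


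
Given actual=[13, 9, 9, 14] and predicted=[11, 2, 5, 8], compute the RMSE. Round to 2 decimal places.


MSE = 26.2500. RMSE = sqrt(26.2500) = 5.12.

5.12


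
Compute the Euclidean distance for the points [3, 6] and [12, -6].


d = sqrt(sum of squared differences). (3-12)^2=81, (6--6)^2=144. Sum = 225.

15


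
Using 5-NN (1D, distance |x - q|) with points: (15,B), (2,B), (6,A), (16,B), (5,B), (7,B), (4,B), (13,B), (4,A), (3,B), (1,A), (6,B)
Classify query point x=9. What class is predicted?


Distances: |15-9|=6, |2-9|=7, |6-9|=3, |16-9|=7, |5-9|=4, |7-9|=2, |4-9|=5, |13-9|=4, |4-9|=5, |3-9|=6, |1-9|=8, |6-9|=3. 5 nearest: (7,B), (6,A), (6,B), (5,B), (13,B). Counts: {'B': 4, 'A': 1}. Majority class: B.

B


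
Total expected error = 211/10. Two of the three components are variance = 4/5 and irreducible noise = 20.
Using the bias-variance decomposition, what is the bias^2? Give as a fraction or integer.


Total error = bias^2 + variance + irreducible noise. So bias^2 = 211/10 - 4/5 - 20 = 3/10.

3/10


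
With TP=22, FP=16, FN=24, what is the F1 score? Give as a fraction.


Precision = 22/38 = 11/19. Recall = 22/46 = 11/23. F1 = 2*P*R/(P+R) = 11/21.

11/21


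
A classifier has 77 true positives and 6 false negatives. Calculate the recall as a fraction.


Recall = TP / (TP + FN) = 77 / 83 = 77/83.

77/83


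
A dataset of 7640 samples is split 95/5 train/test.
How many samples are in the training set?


Test set = 7640 * 5% = 382. Training set = 7640 - 382 = 7258.

7258


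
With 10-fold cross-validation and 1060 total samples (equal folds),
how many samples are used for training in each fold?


Each validation fold has 1060/10 = 106 samples. Training set = 1060 - 106 = 954.

954


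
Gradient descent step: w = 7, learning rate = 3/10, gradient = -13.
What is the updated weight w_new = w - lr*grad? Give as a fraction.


w_new = 7 - 3/10 * -13 = 7 - -39/10 = 109/10.

109/10


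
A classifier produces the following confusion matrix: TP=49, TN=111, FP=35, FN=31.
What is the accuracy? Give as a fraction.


Accuracy = (TP + TN) / (TP + TN + FP + FN) = (49 + 111) / 226 = 80/113.

80/113


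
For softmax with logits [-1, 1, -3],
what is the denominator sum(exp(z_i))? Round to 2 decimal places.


Denom = e^-1=0.3679 + e^1=2.7183 + e^-3=0.0498. Sum = 3.1360, which rounds to 3.14.

3.14


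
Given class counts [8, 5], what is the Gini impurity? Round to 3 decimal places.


Total = 13. Proportions: 8/13, 5/13. sum(p_i^2) = 0.5266. Gini = 1 - 0.5266 = 0.4734, which rounds to 0.473.

0.473


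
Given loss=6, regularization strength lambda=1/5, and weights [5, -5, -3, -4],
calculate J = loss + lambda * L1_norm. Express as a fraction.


L1 norm = sum(|w|) = 17. J = 6 + 1/5 * 17 = 47/5.

47/5


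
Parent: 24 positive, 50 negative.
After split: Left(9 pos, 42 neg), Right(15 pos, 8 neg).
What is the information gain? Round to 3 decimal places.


H(parent) = 0.9090. H(left) = 0.6723, H(right) = 0.9321. Weighted = (51/74)*0.6723 + (23/74)*0.9321 = 0.7530. IG = 0.9090 - 0.7530 = 0.1560, which rounds to 0.156.

0.156


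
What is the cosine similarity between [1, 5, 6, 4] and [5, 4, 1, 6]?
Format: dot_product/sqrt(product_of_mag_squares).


dot = 55. |a|^2 = 78, |b|^2 = 78. cos = 55/sqrt(6084).

55/sqrt(6084)


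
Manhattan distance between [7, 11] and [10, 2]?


d = sum of absolute differences: |7-10|=3 + |11-2|=9 = 12.

12


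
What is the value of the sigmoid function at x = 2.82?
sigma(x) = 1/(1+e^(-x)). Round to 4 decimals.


sigma(2.82) = 1/(1+e^(-2.82)) = 1/(1+0.059606) = 1/1.059606 = 0.9437.

0.9437


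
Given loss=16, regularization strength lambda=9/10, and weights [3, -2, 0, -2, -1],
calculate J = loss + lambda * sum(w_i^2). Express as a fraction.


L2 sq norm = sum(w^2) = 18. J = 16 + 9/10 * 18 = 161/5.

161/5


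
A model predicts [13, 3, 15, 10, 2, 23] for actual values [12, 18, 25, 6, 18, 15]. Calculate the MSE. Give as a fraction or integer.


MSE = (1/6) * ((12-13)^2=1 + (18-3)^2=225 + (25-15)^2=100 + (6-10)^2=16 + (18-2)^2=256 + (15-23)^2=64). Sum = 662. MSE = 331/3.

331/3


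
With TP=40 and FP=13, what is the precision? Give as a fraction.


Precision = TP / (TP + FP) = 40 / 53 = 40/53.

40/53


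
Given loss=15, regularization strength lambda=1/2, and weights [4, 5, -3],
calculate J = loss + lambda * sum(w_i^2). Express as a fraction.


L2 sq norm = sum(w^2) = 50. J = 15 + 1/2 * 50 = 40.

40


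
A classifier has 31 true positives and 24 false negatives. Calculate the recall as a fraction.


Recall = TP / (TP + FN) = 31 / 55 = 31/55.

31/55


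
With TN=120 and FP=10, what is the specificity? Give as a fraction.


Specificity = TN / (TN + FP) = 120 / 130 = 12/13.

12/13


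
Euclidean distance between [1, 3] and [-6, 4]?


d = sqrt(sum of squared differences). (1--6)^2=49, (3-4)^2=1. Sum = 50.

sqrt(50)
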